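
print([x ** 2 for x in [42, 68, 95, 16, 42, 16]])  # [1764, 4624, 9025, 256, 1764, 256]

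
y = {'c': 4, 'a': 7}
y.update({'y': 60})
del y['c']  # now {'a': 7, 'y': 60}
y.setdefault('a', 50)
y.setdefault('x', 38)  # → 38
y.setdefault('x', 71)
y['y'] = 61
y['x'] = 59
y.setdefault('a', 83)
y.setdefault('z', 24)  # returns 24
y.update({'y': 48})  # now {'a': 7, 'y': 48, 'x': 59, 'z': 24}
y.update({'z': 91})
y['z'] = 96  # {'a': 7, 'y': 48, 'x': 59, 'z': 96}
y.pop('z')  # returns 96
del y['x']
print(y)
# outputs {'a': 7, 'y': 48}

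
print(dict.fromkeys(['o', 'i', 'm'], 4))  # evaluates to {'o': 4, 'i': 4, 'm': 4}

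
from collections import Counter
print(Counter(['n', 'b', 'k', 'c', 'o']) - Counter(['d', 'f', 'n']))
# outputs Counter({'b': 1, 'k': 1, 'c': 1, 'o': 1})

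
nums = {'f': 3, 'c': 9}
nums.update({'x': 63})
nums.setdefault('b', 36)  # 36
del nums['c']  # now {'f': 3, 'x': 63, 'b': 36}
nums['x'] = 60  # {'f': 3, 'x': 60, 'b': 36}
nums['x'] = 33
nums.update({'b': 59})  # {'f': 3, 'x': 33, 'b': 59}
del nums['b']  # {'f': 3, 'x': 33}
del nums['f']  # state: {'x': 33}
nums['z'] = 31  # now {'x': 33, 'z': 31}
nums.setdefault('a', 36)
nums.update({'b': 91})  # {'x': 33, 'z': 31, 'a': 36, 'b': 91}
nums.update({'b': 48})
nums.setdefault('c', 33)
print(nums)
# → {'x': 33, 'z': 31, 'a': 36, 'b': 48, 'c': 33}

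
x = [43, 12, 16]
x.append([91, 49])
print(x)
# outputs [43, 12, 16, [91, 49]]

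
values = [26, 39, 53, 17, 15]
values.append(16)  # [26, 39, 53, 17, 15, 16]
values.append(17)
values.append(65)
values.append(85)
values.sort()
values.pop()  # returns 85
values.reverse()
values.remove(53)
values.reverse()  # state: [15, 16, 17, 17, 26, 39, 65]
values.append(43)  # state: [15, 16, 17, 17, 26, 39, 65, 43]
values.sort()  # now [15, 16, 17, 17, 26, 39, 43, 65]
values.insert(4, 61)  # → [15, 16, 17, 17, 61, 26, 39, 43, 65]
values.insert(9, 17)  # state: [15, 16, 17, 17, 61, 26, 39, 43, 65, 17]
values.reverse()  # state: [17, 65, 43, 39, 26, 61, 17, 17, 16, 15]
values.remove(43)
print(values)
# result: [17, 65, 39, 26, 61, 17, 17, 16, 15]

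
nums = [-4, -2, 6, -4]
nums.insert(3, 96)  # [-4, -2, 6, 96, -4]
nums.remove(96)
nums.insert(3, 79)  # [-4, -2, 6, 79, -4]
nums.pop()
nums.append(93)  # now [-4, -2, 6, 79, 93]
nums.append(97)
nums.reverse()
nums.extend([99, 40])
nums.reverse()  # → [40, 99, -4, -2, 6, 79, 93, 97]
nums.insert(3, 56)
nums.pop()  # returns 97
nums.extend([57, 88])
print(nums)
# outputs [40, 99, -4, 56, -2, 6, 79, 93, 57, 88]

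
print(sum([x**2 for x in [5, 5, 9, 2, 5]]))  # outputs 160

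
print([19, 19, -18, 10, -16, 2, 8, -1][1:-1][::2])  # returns [19, 10, 2]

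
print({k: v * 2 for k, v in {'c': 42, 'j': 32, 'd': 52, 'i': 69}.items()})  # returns {'c': 84, 'j': 64, 'd': 104, 'i': 138}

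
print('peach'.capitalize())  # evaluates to Peach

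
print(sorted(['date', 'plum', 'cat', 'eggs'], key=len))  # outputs ['cat', 'date', 'plum', 'eggs']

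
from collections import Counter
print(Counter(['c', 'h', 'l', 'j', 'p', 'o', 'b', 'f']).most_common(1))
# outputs [('c', 1)]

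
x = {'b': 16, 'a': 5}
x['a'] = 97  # {'b': 16, 'a': 97}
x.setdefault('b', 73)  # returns 16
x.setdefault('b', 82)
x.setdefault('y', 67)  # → 67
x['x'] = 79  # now {'b': 16, 'a': 97, 'y': 67, 'x': 79}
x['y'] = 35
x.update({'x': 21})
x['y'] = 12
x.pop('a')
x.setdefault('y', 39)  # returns 12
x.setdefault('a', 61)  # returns 61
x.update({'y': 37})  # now {'b': 16, 'y': 37, 'x': 21, 'a': 61}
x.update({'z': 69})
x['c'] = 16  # {'b': 16, 'y': 37, 'x': 21, 'a': 61, 'z': 69, 'c': 16}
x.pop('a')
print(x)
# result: {'b': 16, 'y': 37, 'x': 21, 'z': 69, 'c': 16}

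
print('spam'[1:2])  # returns p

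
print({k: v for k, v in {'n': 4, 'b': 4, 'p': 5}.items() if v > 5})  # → {}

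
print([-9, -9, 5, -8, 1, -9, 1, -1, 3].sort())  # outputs None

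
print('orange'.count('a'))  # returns 1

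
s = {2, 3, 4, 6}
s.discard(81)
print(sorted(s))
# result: [2, 3, 4, 6]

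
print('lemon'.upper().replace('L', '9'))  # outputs 9EMON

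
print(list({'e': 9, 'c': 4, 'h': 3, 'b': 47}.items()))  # [('e', 9), ('c', 4), ('h', 3), ('b', 47)]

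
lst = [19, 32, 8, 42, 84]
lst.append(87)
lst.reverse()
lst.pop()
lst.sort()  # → [8, 32, 42, 84, 87]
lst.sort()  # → [8, 32, 42, 84, 87]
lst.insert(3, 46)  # [8, 32, 42, 46, 84, 87]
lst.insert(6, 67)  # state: [8, 32, 42, 46, 84, 87, 67]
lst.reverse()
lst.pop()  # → 8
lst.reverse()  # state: [32, 42, 46, 84, 87, 67]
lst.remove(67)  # [32, 42, 46, 84, 87]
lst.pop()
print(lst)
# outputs [32, 42, 46, 84]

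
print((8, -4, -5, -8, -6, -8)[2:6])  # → (-5, -8, -6, -8)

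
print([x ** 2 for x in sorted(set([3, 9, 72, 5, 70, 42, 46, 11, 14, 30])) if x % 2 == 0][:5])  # [196, 900, 1764, 2116, 4900]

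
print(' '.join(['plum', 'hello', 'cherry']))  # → plum hello cherry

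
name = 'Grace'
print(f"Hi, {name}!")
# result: Hi, Grace!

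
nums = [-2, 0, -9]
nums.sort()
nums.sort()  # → [-9, -2, 0]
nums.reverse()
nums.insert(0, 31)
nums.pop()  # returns -9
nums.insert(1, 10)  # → [31, 10, 0, -2]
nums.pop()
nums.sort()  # [0, 10, 31]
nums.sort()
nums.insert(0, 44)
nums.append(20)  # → [44, 0, 10, 31, 20]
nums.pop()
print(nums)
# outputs [44, 0, 10, 31]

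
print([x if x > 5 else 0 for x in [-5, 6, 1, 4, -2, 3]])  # [0, 6, 0, 0, 0, 0]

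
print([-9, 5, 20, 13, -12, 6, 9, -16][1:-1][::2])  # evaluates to [5, 13, 6]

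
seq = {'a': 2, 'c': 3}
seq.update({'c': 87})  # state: {'a': 2, 'c': 87}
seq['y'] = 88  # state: {'a': 2, 'c': 87, 'y': 88}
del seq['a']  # {'c': 87, 'y': 88}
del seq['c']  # {'y': 88}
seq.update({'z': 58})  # {'y': 88, 'z': 58}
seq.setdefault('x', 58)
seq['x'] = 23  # {'y': 88, 'z': 58, 'x': 23}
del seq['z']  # {'y': 88, 'x': 23}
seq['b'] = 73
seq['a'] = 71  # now {'y': 88, 'x': 23, 'b': 73, 'a': 71}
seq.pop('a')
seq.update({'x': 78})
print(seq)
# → {'y': 88, 'x': 78, 'b': 73}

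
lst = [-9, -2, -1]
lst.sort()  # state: [-9, -2, -1]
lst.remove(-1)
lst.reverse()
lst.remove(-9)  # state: [-2]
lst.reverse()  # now [-2]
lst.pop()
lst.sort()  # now []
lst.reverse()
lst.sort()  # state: []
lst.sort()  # []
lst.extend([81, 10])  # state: [81, 10]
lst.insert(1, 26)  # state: [81, 26, 10]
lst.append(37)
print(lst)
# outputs [81, 26, 10, 37]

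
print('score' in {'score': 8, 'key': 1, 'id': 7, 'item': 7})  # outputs True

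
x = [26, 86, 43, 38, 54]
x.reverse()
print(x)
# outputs [54, 38, 43, 86, 26]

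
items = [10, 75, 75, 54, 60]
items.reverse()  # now [60, 54, 75, 75, 10]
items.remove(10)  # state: [60, 54, 75, 75]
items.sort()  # [54, 60, 75, 75]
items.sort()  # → [54, 60, 75, 75]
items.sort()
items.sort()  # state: [54, 60, 75, 75]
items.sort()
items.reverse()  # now [75, 75, 60, 54]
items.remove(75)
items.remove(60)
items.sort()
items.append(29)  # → [54, 75, 29]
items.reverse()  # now [29, 75, 54]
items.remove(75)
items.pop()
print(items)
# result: [29]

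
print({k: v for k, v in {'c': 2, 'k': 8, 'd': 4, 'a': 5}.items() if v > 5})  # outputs {'k': 8}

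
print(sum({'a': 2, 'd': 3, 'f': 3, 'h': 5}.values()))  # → 13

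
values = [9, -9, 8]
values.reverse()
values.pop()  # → 9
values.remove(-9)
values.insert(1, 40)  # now [8, 40]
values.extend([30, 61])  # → [8, 40, 30, 61]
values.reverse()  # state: [61, 30, 40, 8]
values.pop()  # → 8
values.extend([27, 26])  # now [61, 30, 40, 27, 26]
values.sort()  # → [26, 27, 30, 40, 61]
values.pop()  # 61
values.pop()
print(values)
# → [26, 27, 30]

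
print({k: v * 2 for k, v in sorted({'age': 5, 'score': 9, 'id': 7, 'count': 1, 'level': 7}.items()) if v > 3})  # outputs {'age': 10, 'id': 14, 'level': 14, 'score': 18}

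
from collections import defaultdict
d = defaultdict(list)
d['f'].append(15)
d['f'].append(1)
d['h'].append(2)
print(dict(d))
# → {'f': [15, 1], 'h': [2]}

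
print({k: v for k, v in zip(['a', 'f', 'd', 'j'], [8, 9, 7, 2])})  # {'a': 8, 'f': 9, 'd': 7, 'j': 2}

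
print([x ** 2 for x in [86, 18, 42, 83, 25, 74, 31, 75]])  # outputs [7396, 324, 1764, 6889, 625, 5476, 961, 5625]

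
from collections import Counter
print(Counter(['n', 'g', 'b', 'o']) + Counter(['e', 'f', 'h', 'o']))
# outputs Counter({'o': 2, 'n': 1, 'g': 1, 'b': 1, 'e': 1, 'f': 1, 'h': 1})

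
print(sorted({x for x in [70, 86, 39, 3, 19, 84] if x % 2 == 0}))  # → [70, 84, 86]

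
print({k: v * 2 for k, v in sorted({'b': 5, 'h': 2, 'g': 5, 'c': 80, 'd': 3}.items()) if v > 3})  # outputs {'b': 10, 'c': 160, 'g': 10}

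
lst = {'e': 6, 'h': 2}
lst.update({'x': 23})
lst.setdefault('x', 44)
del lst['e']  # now {'h': 2, 'x': 23}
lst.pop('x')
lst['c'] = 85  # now {'h': 2, 'c': 85}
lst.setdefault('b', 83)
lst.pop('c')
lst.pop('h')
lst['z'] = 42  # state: {'b': 83, 'z': 42}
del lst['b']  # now {'z': 42}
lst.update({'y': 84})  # {'z': 42, 'y': 84}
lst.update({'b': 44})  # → {'z': 42, 'y': 84, 'b': 44}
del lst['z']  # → {'y': 84, 'b': 44}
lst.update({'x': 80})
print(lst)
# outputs {'y': 84, 'b': 44, 'x': 80}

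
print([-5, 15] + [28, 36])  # [-5, 15, 28, 36]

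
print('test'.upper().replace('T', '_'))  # _ES_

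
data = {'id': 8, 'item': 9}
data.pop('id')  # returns 8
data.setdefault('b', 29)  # 29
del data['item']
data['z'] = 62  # {'b': 29, 'z': 62}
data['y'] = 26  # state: {'b': 29, 'z': 62, 'y': 26}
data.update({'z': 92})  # {'b': 29, 'z': 92, 'y': 26}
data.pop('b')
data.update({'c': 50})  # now {'z': 92, 'y': 26, 'c': 50}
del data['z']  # {'y': 26, 'c': 50}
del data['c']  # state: {'y': 26}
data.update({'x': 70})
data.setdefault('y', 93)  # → 26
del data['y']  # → {'x': 70}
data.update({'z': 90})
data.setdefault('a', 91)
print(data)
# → {'x': 70, 'z': 90, 'a': 91}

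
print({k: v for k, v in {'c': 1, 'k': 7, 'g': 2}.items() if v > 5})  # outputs {'k': 7}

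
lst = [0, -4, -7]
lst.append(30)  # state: [0, -4, -7, 30]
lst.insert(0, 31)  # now [31, 0, -4, -7, 30]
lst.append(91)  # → [31, 0, -4, -7, 30, 91]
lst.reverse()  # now [91, 30, -7, -4, 0, 31]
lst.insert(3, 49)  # [91, 30, -7, 49, -4, 0, 31]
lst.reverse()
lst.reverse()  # [91, 30, -7, 49, -4, 0, 31]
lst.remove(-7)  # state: [91, 30, 49, -4, 0, 31]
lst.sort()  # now [-4, 0, 30, 31, 49, 91]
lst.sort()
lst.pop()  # 91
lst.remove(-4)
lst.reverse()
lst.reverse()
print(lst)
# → [0, 30, 31, 49]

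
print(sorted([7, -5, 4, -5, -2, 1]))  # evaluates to [-5, -5, -2, 1, 4, 7]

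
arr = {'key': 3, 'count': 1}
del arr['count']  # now {'key': 3}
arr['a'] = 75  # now {'key': 3, 'a': 75}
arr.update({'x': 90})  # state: {'key': 3, 'a': 75, 'x': 90}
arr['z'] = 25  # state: {'key': 3, 'a': 75, 'x': 90, 'z': 25}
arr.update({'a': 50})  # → {'key': 3, 'a': 50, 'x': 90, 'z': 25}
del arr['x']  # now {'key': 3, 'a': 50, 'z': 25}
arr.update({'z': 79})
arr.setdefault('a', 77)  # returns 50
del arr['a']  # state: {'key': 3, 'z': 79}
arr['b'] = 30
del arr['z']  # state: {'key': 3, 'b': 30}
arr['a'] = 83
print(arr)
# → {'key': 3, 'b': 30, 'a': 83}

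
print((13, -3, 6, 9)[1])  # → -3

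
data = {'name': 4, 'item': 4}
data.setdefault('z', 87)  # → 87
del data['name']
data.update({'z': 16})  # {'item': 4, 'z': 16}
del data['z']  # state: {'item': 4}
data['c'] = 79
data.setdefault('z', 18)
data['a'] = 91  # {'item': 4, 'c': 79, 'z': 18, 'a': 91}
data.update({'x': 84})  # {'item': 4, 'c': 79, 'z': 18, 'a': 91, 'x': 84}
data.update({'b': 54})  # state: {'item': 4, 'c': 79, 'z': 18, 'a': 91, 'x': 84, 'b': 54}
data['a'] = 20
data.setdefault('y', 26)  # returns 26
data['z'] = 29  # {'item': 4, 'c': 79, 'z': 29, 'a': 20, 'x': 84, 'b': 54, 'y': 26}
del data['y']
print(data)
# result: {'item': 4, 'c': 79, 'z': 29, 'a': 20, 'x': 84, 'b': 54}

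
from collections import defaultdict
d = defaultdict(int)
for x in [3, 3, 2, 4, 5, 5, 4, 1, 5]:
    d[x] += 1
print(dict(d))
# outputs {3: 2, 2: 1, 4: 2, 5: 3, 1: 1}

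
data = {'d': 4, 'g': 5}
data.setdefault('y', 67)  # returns 67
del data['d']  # {'g': 5, 'y': 67}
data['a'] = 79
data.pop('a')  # 79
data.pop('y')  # 67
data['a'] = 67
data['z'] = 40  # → {'g': 5, 'a': 67, 'z': 40}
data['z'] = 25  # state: {'g': 5, 'a': 67, 'z': 25}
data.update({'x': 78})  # {'g': 5, 'a': 67, 'z': 25, 'x': 78}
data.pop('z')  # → 25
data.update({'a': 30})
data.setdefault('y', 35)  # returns 35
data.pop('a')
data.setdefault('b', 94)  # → 94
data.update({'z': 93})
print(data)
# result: {'g': 5, 'x': 78, 'y': 35, 'b': 94, 'z': 93}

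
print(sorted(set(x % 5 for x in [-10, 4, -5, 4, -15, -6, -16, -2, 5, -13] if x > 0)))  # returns [0, 4]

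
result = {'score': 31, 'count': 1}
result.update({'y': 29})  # {'score': 31, 'count': 1, 'y': 29}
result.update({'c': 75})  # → {'score': 31, 'count': 1, 'y': 29, 'c': 75}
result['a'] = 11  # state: {'score': 31, 'count': 1, 'y': 29, 'c': 75, 'a': 11}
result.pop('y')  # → 29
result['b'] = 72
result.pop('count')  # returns 1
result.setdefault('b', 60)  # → 72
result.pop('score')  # 31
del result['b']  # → {'c': 75, 'a': 11}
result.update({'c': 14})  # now {'c': 14, 'a': 11}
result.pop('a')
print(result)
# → {'c': 14}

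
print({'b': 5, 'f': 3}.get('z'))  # None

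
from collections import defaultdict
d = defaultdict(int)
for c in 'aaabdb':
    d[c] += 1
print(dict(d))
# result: {'a': 3, 'b': 2, 'd': 1}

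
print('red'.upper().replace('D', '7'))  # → RE7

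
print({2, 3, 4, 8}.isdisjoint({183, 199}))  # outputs True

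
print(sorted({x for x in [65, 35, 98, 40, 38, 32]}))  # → [32, 35, 38, 40, 65, 98]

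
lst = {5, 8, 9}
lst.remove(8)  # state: {5, 9}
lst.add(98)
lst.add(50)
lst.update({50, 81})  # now {5, 9, 50, 81, 98}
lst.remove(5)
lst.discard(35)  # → {9, 50, 81, 98}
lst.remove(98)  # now {9, 50, 81}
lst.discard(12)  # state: {9, 50, 81}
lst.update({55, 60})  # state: {9, 50, 55, 60, 81}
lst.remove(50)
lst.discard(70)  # {9, 55, 60, 81}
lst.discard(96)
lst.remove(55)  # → {9, 60, 81}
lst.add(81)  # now {9, 60, 81}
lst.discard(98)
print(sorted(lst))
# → [9, 60, 81]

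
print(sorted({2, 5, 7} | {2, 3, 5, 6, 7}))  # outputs [2, 3, 5, 6, 7]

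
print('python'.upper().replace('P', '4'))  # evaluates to 4YTHON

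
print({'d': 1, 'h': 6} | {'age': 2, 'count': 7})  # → {'d': 1, 'h': 6, 'age': 2, 'count': 7}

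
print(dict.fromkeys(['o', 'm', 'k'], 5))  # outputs {'o': 5, 'm': 5, 'k': 5}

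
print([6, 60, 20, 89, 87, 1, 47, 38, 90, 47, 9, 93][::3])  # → [6, 89, 47, 47]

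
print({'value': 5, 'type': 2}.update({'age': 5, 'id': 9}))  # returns None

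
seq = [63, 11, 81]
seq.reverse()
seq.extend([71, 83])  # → [81, 11, 63, 71, 83]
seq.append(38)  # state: [81, 11, 63, 71, 83, 38]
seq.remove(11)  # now [81, 63, 71, 83, 38]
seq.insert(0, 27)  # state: [27, 81, 63, 71, 83, 38]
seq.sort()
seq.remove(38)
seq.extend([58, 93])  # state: [27, 63, 71, 81, 83, 58, 93]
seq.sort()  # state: [27, 58, 63, 71, 81, 83, 93]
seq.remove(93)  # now [27, 58, 63, 71, 81, 83]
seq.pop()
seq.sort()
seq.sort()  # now [27, 58, 63, 71, 81]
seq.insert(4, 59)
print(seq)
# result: [27, 58, 63, 71, 59, 81]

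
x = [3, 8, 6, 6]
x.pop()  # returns 6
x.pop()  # 6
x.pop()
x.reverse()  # [3]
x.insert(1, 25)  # [3, 25]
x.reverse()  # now [25, 3]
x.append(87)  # [25, 3, 87]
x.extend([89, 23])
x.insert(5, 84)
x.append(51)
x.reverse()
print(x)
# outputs [51, 84, 23, 89, 87, 3, 25]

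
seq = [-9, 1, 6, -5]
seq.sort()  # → [-9, -5, 1, 6]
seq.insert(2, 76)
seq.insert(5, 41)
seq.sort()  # [-9, -5, 1, 6, 41, 76]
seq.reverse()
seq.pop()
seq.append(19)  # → [76, 41, 6, 1, -5, 19]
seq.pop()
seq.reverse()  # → [-5, 1, 6, 41, 76]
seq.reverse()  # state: [76, 41, 6, 1, -5]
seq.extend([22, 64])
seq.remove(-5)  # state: [76, 41, 6, 1, 22, 64]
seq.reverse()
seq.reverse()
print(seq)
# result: [76, 41, 6, 1, 22, 64]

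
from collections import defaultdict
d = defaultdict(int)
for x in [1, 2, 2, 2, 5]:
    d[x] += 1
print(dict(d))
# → {1: 1, 2: 3, 5: 1}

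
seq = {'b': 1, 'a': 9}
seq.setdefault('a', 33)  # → 9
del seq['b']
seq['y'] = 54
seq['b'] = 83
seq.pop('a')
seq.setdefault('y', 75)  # 54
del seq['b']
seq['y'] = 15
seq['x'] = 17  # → {'y': 15, 'x': 17}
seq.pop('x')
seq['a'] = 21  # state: {'y': 15, 'a': 21}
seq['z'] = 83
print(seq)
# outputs {'y': 15, 'a': 21, 'z': 83}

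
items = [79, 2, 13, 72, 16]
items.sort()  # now [2, 13, 16, 72, 79]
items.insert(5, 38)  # [2, 13, 16, 72, 79, 38]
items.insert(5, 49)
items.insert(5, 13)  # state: [2, 13, 16, 72, 79, 13, 49, 38]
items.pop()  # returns 38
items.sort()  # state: [2, 13, 13, 16, 49, 72, 79]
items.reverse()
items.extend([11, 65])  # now [79, 72, 49, 16, 13, 13, 2, 11, 65]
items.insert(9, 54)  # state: [79, 72, 49, 16, 13, 13, 2, 11, 65, 54]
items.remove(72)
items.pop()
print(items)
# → [79, 49, 16, 13, 13, 2, 11, 65]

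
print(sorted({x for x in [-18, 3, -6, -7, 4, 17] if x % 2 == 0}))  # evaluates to [-18, -6, 4]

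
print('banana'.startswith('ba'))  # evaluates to True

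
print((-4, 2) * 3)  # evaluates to (-4, 2, -4, 2, -4, 2)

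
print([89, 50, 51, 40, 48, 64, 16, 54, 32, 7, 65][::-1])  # [65, 7, 32, 54, 16, 64, 48, 40, 51, 50, 89]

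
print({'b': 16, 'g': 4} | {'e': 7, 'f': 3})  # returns {'b': 16, 'g': 4, 'e': 7, 'f': 3}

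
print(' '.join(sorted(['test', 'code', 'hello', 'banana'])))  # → banana code hello test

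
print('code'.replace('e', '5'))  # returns cod5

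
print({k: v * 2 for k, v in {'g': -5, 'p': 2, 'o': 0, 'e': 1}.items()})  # {'g': -10, 'p': 4, 'o': 0, 'e': 2}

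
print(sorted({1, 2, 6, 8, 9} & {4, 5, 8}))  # [8]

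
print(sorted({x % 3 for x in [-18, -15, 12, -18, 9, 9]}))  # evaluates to [0]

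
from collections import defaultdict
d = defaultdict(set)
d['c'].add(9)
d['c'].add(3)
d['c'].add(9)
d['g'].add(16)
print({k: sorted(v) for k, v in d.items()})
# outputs {'c': [3, 9], 'g': [16]}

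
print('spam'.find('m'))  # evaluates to 3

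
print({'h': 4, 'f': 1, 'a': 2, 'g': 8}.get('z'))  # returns None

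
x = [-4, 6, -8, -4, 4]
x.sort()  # [-8, -4, -4, 4, 6]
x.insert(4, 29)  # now [-8, -4, -4, 4, 29, 6]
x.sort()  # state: [-8, -4, -4, 4, 6, 29]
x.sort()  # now [-8, -4, -4, 4, 6, 29]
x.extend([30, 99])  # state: [-8, -4, -4, 4, 6, 29, 30, 99]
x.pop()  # 99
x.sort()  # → [-8, -4, -4, 4, 6, 29, 30]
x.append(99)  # [-8, -4, -4, 4, 6, 29, 30, 99]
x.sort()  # [-8, -4, -4, 4, 6, 29, 30, 99]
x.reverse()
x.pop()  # -8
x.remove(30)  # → [99, 29, 6, 4, -4, -4]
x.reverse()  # [-4, -4, 4, 6, 29, 99]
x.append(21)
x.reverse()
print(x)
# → [21, 99, 29, 6, 4, -4, -4]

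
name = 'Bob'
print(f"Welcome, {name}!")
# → Welcome, Bob!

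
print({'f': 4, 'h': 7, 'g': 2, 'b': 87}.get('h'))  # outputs 7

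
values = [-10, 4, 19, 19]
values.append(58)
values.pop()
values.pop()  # 19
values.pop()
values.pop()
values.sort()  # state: [-10]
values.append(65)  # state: [-10, 65]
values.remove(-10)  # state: [65]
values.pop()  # 65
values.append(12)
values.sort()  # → [12]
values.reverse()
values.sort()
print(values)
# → [12]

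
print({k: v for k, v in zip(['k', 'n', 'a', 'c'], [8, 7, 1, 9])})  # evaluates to {'k': 8, 'n': 7, 'a': 1, 'c': 9}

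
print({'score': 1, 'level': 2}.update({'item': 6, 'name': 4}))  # None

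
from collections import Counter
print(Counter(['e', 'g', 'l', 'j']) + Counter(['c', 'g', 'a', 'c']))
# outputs Counter({'g': 2, 'c': 2, 'e': 1, 'l': 1, 'j': 1, 'a': 1})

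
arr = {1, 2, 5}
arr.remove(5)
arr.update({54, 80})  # {1, 2, 54, 80}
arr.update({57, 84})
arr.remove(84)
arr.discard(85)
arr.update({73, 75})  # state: {1, 2, 54, 57, 73, 75, 80}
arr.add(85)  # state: {1, 2, 54, 57, 73, 75, 80, 85}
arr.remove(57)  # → {1, 2, 54, 73, 75, 80, 85}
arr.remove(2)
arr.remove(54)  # {1, 73, 75, 80, 85}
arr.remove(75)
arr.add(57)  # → {1, 57, 73, 80, 85}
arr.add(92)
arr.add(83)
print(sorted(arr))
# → [1, 57, 73, 80, 83, 85, 92]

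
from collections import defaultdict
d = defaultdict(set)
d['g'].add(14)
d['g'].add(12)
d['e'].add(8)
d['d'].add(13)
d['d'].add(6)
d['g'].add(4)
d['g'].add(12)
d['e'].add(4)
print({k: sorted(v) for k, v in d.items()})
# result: {'g': [4, 12, 14], 'e': [4, 8], 'd': [6, 13]}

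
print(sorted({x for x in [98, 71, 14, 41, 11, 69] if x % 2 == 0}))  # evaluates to [14, 98]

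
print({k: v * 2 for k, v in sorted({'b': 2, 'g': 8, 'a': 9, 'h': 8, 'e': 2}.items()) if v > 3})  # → {'a': 18, 'g': 16, 'h': 16}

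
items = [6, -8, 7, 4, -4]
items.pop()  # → -4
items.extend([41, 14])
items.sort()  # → [-8, 4, 6, 7, 14, 41]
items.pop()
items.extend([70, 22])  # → [-8, 4, 6, 7, 14, 70, 22]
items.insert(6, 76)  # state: [-8, 4, 6, 7, 14, 70, 76, 22]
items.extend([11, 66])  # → [-8, 4, 6, 7, 14, 70, 76, 22, 11, 66]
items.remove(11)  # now [-8, 4, 6, 7, 14, 70, 76, 22, 66]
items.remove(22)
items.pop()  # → 66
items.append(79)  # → [-8, 4, 6, 7, 14, 70, 76, 79]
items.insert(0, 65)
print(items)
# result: [65, -8, 4, 6, 7, 14, 70, 76, 79]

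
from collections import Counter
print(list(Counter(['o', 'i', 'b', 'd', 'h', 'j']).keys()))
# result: ['o', 'i', 'b', 'd', 'h', 'j']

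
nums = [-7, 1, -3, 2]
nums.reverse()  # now [2, -3, 1, -7]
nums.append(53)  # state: [2, -3, 1, -7, 53]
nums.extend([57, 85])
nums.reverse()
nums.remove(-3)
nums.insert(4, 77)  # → [85, 57, 53, -7, 77, 1, 2]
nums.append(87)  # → [85, 57, 53, -7, 77, 1, 2, 87]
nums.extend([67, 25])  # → [85, 57, 53, -7, 77, 1, 2, 87, 67, 25]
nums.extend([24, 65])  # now [85, 57, 53, -7, 77, 1, 2, 87, 67, 25, 24, 65]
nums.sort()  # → [-7, 1, 2, 24, 25, 53, 57, 65, 67, 77, 85, 87]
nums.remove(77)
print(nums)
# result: [-7, 1, 2, 24, 25, 53, 57, 65, 67, 85, 87]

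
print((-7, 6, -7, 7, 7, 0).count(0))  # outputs 1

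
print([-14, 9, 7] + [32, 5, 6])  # [-14, 9, 7, 32, 5, 6]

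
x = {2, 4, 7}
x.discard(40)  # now {2, 4, 7}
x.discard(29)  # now {2, 4, 7}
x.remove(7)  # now {2, 4}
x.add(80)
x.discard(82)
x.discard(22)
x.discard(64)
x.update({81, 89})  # {2, 4, 80, 81, 89}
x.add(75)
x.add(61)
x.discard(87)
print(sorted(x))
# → [2, 4, 61, 75, 80, 81, 89]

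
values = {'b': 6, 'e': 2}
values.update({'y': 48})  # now {'b': 6, 'e': 2, 'y': 48}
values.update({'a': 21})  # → {'b': 6, 'e': 2, 'y': 48, 'a': 21}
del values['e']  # {'b': 6, 'y': 48, 'a': 21}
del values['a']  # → {'b': 6, 'y': 48}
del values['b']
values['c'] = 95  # {'y': 48, 'c': 95}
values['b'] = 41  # {'y': 48, 'c': 95, 'b': 41}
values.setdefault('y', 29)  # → 48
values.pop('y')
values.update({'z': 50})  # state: {'c': 95, 'b': 41, 'z': 50}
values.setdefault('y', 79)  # 79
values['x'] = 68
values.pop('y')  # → 79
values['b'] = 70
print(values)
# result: {'c': 95, 'b': 70, 'z': 50, 'x': 68}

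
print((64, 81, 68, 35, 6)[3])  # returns 35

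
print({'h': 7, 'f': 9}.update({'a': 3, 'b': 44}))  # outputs None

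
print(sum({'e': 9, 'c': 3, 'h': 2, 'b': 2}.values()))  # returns 16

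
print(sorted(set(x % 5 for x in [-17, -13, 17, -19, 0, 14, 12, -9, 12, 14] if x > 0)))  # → [2, 4]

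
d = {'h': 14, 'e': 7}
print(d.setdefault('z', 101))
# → 101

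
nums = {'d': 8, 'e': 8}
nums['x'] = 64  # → {'d': 8, 'e': 8, 'x': 64}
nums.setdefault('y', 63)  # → 63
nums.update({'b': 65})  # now {'d': 8, 'e': 8, 'x': 64, 'y': 63, 'b': 65}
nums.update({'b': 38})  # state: {'d': 8, 'e': 8, 'x': 64, 'y': 63, 'b': 38}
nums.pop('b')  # 38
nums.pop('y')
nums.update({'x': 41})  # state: {'d': 8, 'e': 8, 'x': 41}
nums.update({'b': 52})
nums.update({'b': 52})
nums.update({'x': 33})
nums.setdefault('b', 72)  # 52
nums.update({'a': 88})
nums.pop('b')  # 52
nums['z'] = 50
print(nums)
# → {'d': 8, 'e': 8, 'x': 33, 'a': 88, 'z': 50}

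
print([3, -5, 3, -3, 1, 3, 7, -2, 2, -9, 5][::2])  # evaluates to [3, 3, 1, 7, 2, 5]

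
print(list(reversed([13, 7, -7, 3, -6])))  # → [-6, 3, -7, 7, 13]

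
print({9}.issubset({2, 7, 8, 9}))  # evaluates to True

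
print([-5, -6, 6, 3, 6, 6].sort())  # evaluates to None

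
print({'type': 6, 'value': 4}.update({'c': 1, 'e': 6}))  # None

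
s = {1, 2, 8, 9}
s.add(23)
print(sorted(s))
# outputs [1, 2, 8, 9, 23]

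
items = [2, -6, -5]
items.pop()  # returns -5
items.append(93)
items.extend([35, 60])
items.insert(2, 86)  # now [2, -6, 86, 93, 35, 60]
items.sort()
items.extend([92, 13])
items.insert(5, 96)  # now [-6, 2, 35, 60, 86, 96, 93, 92, 13]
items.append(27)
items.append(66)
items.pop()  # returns 66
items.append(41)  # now [-6, 2, 35, 60, 86, 96, 93, 92, 13, 27, 41]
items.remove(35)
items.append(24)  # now [-6, 2, 60, 86, 96, 93, 92, 13, 27, 41, 24]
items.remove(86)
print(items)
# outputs [-6, 2, 60, 96, 93, 92, 13, 27, 41, 24]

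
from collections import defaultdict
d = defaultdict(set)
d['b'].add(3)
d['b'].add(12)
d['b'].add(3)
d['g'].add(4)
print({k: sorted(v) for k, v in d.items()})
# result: {'b': [3, 12], 'g': [4]}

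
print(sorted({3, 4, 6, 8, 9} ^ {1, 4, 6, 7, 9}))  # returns [1, 3, 7, 8]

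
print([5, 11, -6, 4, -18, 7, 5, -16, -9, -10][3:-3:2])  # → [4, 7]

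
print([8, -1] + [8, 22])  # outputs [8, -1, 8, 22]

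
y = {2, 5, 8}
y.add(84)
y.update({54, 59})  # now {2, 5, 8, 54, 59, 84}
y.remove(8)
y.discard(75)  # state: {2, 5, 54, 59, 84}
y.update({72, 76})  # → {2, 5, 54, 59, 72, 76, 84}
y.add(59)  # {2, 5, 54, 59, 72, 76, 84}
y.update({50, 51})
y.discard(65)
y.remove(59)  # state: {2, 5, 50, 51, 54, 72, 76, 84}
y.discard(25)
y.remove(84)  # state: {2, 5, 50, 51, 54, 72, 76}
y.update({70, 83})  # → {2, 5, 50, 51, 54, 70, 72, 76, 83}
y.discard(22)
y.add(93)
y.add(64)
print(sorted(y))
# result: [2, 5, 50, 51, 54, 64, 70, 72, 76, 83, 93]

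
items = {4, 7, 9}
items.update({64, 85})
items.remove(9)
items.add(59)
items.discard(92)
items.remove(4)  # {7, 59, 64, 85}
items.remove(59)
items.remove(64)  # {7, 85}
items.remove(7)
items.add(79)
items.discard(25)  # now {79, 85}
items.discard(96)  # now {79, 85}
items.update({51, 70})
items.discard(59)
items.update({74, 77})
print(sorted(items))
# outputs [51, 70, 74, 77, 79, 85]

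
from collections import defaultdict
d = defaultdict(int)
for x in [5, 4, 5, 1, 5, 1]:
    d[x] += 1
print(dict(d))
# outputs {5: 3, 4: 1, 1: 2}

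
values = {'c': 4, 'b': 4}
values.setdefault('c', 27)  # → 4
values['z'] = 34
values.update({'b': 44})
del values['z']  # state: {'c': 4, 'b': 44}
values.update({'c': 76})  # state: {'c': 76, 'b': 44}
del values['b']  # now {'c': 76}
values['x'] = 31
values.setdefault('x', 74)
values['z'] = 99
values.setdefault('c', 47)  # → 76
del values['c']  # {'x': 31, 'z': 99}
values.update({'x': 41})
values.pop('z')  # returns 99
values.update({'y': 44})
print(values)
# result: {'x': 41, 'y': 44}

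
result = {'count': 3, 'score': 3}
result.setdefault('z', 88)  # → 88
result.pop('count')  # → 3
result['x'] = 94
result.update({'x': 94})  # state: {'score': 3, 'z': 88, 'x': 94}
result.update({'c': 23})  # {'score': 3, 'z': 88, 'x': 94, 'c': 23}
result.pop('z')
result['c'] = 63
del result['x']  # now {'score': 3, 'c': 63}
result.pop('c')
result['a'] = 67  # {'score': 3, 'a': 67}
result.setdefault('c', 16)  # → 16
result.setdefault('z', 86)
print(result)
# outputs {'score': 3, 'a': 67, 'c': 16, 'z': 86}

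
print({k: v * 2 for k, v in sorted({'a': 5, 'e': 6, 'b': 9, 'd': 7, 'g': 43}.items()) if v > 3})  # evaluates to {'a': 10, 'b': 18, 'd': 14, 'e': 12, 'g': 86}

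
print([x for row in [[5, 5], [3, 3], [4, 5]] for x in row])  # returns [5, 5, 3, 3, 4, 5]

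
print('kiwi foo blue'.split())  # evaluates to ['kiwi', 'foo', 'blue']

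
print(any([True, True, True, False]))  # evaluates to True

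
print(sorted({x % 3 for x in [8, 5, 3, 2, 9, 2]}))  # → [0, 2]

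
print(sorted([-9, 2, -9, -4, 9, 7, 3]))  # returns [-9, -9, -4, 2, 3, 7, 9]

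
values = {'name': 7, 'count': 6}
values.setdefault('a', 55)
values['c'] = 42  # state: {'name': 7, 'count': 6, 'a': 55, 'c': 42}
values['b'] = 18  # {'name': 7, 'count': 6, 'a': 55, 'c': 42, 'b': 18}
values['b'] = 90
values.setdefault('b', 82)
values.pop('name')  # 7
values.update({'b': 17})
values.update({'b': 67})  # {'count': 6, 'a': 55, 'c': 42, 'b': 67}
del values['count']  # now {'a': 55, 'c': 42, 'b': 67}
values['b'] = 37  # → {'a': 55, 'c': 42, 'b': 37}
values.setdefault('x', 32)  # 32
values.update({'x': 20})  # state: {'a': 55, 'c': 42, 'b': 37, 'x': 20}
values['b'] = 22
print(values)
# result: {'a': 55, 'c': 42, 'b': 22, 'x': 20}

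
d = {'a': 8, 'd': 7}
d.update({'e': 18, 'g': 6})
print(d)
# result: {'a': 8, 'd': 7, 'e': 18, 'g': 6}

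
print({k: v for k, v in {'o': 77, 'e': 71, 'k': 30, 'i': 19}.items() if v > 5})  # {'o': 77, 'e': 71, 'k': 30, 'i': 19}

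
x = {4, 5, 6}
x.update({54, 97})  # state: {4, 5, 6, 54, 97}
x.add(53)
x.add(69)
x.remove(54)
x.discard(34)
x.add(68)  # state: {4, 5, 6, 53, 68, 69, 97}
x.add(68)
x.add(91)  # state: {4, 5, 6, 53, 68, 69, 91, 97}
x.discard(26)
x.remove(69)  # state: {4, 5, 6, 53, 68, 91, 97}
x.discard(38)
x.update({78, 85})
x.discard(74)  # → {4, 5, 6, 53, 68, 78, 85, 91, 97}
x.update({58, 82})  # {4, 5, 6, 53, 58, 68, 78, 82, 85, 91, 97}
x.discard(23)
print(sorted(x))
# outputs [4, 5, 6, 53, 58, 68, 78, 82, 85, 91, 97]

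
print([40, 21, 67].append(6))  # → None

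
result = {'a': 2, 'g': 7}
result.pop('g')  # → 7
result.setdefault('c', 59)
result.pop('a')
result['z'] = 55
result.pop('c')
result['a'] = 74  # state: {'z': 55, 'a': 74}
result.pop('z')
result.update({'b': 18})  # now {'a': 74, 'b': 18}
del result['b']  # {'a': 74}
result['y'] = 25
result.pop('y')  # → 25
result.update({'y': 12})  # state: {'a': 74, 'y': 12}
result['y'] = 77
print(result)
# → {'a': 74, 'y': 77}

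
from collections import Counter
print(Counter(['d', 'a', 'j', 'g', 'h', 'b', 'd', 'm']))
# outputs Counter({'d': 2, 'a': 1, 'j': 1, 'g': 1, 'h': 1, 'b': 1, 'm': 1})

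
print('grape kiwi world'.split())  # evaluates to ['grape', 'kiwi', 'world']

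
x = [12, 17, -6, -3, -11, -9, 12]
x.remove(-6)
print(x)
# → [12, 17, -3, -11, -9, 12]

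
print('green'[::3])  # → ge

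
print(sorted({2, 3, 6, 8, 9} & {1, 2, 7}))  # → [2]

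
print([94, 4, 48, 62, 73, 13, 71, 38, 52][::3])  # [94, 62, 71]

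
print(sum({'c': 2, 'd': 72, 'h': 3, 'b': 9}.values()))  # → 86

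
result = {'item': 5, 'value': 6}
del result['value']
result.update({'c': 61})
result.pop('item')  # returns 5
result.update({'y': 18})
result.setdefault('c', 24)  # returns 61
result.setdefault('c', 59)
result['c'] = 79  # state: {'c': 79, 'y': 18}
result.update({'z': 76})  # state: {'c': 79, 'y': 18, 'z': 76}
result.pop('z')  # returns 76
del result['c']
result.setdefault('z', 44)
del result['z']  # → {'y': 18}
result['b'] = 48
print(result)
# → {'y': 18, 'b': 48}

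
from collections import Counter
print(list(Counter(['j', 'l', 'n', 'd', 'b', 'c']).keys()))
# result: ['j', 'l', 'n', 'd', 'b', 'c']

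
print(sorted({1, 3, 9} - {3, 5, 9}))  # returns [1]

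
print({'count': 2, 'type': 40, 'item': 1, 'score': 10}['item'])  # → 1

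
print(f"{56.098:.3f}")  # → 56.098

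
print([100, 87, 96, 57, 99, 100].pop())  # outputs 100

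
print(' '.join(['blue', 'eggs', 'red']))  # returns blue eggs red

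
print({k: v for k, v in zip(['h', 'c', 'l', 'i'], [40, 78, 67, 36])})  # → {'h': 40, 'c': 78, 'l': 67, 'i': 36}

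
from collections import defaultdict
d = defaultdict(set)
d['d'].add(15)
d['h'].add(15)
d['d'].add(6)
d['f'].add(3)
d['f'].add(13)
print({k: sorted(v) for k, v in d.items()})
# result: {'d': [6, 15], 'h': [15], 'f': [3, 13]}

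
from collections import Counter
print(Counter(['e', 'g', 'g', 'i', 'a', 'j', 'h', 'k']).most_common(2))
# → [('g', 2), ('e', 1)]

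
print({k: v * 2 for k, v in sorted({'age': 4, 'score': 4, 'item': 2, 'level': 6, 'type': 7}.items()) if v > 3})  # {'age': 8, 'level': 12, 'score': 8, 'type': 14}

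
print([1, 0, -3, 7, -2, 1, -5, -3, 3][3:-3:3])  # [7]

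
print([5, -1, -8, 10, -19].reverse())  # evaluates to None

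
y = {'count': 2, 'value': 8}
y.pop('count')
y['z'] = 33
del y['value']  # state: {'z': 33}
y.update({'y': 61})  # {'z': 33, 'y': 61}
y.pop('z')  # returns 33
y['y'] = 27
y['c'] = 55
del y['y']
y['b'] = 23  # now {'c': 55, 'b': 23}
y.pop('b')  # 23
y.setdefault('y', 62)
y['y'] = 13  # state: {'c': 55, 'y': 13}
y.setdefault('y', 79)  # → 13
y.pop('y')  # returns 13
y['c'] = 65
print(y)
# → {'c': 65}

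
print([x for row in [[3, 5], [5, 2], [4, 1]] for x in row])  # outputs [3, 5, 5, 2, 4, 1]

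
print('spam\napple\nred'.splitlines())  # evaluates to ['spam', 'apple', 'red']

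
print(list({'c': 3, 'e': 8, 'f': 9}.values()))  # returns [3, 8, 9]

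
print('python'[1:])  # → ython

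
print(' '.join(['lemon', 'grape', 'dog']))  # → lemon grape dog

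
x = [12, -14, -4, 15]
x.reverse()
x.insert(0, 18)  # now [18, 15, -4, -14, 12]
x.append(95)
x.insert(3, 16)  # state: [18, 15, -4, 16, -14, 12, 95]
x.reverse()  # [95, 12, -14, 16, -4, 15, 18]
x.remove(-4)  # [95, 12, -14, 16, 15, 18]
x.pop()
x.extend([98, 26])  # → [95, 12, -14, 16, 15, 98, 26]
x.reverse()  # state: [26, 98, 15, 16, -14, 12, 95]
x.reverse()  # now [95, 12, -14, 16, 15, 98, 26]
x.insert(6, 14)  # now [95, 12, -14, 16, 15, 98, 14, 26]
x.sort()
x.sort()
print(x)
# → [-14, 12, 14, 15, 16, 26, 95, 98]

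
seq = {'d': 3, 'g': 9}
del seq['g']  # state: {'d': 3}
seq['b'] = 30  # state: {'d': 3, 'b': 30}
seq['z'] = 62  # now {'d': 3, 'b': 30, 'z': 62}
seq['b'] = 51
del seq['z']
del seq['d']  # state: {'b': 51}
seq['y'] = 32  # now {'b': 51, 'y': 32}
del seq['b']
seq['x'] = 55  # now {'y': 32, 'x': 55}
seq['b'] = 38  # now {'y': 32, 'x': 55, 'b': 38}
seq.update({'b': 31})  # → {'y': 32, 'x': 55, 'b': 31}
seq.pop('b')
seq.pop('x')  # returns 55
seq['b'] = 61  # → {'y': 32, 'b': 61}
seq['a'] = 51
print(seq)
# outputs {'y': 32, 'b': 61, 'a': 51}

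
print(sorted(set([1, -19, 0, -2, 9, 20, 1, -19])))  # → [-19, -2, 0, 1, 9, 20]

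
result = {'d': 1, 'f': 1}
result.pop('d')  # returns 1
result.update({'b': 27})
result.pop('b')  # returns 27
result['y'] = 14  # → {'f': 1, 'y': 14}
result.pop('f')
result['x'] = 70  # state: {'y': 14, 'x': 70}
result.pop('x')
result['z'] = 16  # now {'y': 14, 'z': 16}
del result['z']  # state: {'y': 14}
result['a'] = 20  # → {'y': 14, 'a': 20}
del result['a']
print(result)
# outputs {'y': 14}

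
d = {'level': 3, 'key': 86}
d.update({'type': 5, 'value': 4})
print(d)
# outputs {'level': 3, 'key': 86, 'type': 5, 'value': 4}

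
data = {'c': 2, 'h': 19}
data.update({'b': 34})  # {'c': 2, 'h': 19, 'b': 34}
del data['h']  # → {'c': 2, 'b': 34}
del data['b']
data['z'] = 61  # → {'c': 2, 'z': 61}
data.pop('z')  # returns 61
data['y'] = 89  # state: {'c': 2, 'y': 89}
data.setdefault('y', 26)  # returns 89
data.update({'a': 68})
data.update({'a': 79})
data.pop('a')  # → 79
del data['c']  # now {'y': 89}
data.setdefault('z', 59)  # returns 59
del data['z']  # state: {'y': 89}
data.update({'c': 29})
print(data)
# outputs {'y': 89, 'c': 29}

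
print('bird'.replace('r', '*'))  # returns bi*d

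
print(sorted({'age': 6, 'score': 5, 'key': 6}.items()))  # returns [('age', 6), ('key', 6), ('score', 5)]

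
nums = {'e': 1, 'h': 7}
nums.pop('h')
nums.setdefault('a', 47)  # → 47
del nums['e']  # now {'a': 47}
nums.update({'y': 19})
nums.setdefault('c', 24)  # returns 24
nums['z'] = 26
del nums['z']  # {'a': 47, 'y': 19, 'c': 24}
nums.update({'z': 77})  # {'a': 47, 'y': 19, 'c': 24, 'z': 77}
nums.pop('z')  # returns 77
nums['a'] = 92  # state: {'a': 92, 'y': 19, 'c': 24}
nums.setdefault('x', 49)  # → 49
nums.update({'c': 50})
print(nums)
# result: {'a': 92, 'y': 19, 'c': 50, 'x': 49}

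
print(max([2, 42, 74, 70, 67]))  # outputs 74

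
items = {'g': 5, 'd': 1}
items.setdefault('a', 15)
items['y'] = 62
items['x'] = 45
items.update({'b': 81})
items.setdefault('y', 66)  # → 62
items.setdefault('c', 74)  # 74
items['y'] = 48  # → {'g': 5, 'd': 1, 'a': 15, 'y': 48, 'x': 45, 'b': 81, 'c': 74}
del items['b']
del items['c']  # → {'g': 5, 'd': 1, 'a': 15, 'y': 48, 'x': 45}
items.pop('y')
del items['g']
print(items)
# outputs {'d': 1, 'a': 15, 'x': 45}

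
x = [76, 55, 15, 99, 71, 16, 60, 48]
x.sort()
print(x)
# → [15, 16, 48, 55, 60, 71, 76, 99]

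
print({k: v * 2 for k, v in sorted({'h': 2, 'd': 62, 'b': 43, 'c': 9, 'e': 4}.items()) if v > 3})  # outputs {'b': 86, 'c': 18, 'd': 124, 'e': 8}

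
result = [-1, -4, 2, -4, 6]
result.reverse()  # [6, -4, 2, -4, -1]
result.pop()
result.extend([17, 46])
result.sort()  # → [-4, -4, 2, 6, 17, 46]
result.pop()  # 46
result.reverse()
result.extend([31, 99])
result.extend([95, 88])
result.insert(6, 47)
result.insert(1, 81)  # [17, 81, 6, 2, -4, -4, 31, 47, 99, 95, 88]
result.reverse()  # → [88, 95, 99, 47, 31, -4, -4, 2, 6, 81, 17]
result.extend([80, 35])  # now [88, 95, 99, 47, 31, -4, -4, 2, 6, 81, 17, 80, 35]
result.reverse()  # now [35, 80, 17, 81, 6, 2, -4, -4, 31, 47, 99, 95, 88]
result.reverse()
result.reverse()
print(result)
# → [35, 80, 17, 81, 6, 2, -4, -4, 31, 47, 99, 95, 88]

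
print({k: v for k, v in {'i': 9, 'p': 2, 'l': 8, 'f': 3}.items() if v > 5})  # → {'i': 9, 'l': 8}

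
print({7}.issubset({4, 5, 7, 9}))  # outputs True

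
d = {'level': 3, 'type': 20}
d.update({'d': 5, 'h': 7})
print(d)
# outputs {'level': 3, 'type': 20, 'd': 5, 'h': 7}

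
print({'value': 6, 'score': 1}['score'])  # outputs 1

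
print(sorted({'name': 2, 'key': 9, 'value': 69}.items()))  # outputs [('key', 9), ('name', 2), ('value', 69)]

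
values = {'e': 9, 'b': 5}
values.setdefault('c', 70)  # 70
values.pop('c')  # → 70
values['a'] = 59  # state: {'e': 9, 'b': 5, 'a': 59}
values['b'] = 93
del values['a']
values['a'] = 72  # {'e': 9, 'b': 93, 'a': 72}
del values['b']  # {'e': 9, 'a': 72}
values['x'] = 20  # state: {'e': 9, 'a': 72, 'x': 20}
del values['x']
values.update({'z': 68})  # {'e': 9, 'a': 72, 'z': 68}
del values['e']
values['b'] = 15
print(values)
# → {'a': 72, 'z': 68, 'b': 15}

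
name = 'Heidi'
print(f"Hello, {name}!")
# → Hello, Heidi!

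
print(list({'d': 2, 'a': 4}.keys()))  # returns ['d', 'a']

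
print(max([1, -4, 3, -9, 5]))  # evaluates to 5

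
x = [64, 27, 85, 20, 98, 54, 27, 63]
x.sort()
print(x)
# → [20, 27, 27, 54, 63, 64, 85, 98]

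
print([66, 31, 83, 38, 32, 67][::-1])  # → [67, 32, 38, 83, 31, 66]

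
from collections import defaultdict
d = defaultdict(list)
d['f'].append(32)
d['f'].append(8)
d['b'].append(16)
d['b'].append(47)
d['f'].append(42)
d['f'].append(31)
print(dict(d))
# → {'f': [32, 8, 42, 31], 'b': [16, 47]}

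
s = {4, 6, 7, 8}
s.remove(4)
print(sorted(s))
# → [6, 7, 8]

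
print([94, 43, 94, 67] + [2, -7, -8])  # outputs [94, 43, 94, 67, 2, -7, -8]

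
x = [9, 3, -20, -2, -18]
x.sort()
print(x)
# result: [-20, -18, -2, 3, 9]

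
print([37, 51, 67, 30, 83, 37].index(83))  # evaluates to 4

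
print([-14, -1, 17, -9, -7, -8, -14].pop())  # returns -14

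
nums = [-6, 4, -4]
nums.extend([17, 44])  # [-6, 4, -4, 17, 44]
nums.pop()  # 44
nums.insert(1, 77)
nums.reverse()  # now [17, -4, 4, 77, -6]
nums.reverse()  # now [-6, 77, 4, -4, 17]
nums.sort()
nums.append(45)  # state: [-6, -4, 4, 17, 77, 45]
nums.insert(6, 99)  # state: [-6, -4, 4, 17, 77, 45, 99]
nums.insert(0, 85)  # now [85, -6, -4, 4, 17, 77, 45, 99]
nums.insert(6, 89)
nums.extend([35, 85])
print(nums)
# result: [85, -6, -4, 4, 17, 77, 89, 45, 99, 35, 85]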